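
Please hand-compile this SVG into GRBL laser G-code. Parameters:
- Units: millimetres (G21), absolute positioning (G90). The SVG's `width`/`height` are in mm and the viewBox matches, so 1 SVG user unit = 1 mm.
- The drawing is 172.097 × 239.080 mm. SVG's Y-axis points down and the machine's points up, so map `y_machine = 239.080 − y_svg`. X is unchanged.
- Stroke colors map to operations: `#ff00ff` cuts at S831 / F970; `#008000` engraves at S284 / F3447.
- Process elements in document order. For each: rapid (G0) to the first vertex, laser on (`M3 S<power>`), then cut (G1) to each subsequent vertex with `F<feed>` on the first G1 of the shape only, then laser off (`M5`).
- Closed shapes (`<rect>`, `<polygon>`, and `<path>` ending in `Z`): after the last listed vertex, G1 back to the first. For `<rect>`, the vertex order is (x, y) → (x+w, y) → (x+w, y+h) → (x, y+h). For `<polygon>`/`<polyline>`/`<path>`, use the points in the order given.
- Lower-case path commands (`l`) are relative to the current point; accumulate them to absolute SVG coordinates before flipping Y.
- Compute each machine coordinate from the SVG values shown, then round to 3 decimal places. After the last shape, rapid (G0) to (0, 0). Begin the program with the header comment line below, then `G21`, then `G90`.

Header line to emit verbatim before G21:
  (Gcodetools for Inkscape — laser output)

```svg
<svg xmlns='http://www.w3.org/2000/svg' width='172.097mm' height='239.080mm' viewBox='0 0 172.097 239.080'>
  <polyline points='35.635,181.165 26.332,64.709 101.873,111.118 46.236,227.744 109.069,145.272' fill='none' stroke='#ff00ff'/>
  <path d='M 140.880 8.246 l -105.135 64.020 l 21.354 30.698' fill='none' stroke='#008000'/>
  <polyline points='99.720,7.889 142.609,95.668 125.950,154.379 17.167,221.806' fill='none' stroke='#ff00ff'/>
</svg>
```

Since the viewBox matches the mm dimensions, user units are millimetres directly. The only transform is the Y-flip y_m = 239.080 − y_svg.

Shape 1 is a open polyline drawn with `<polyline>`. Its stroke #ff00ff means cut at S831, F970. After flipping Y the toolpath is (35.635,57.915) → (26.332,174.371) → (101.873,127.962) → (46.236,11.336) → (109.069,93.808).

Shape 2 is a open polyline drawn with `<path>`. Its stroke #008000 means engrave at S284, F3447. After flipping Y the toolpath is (140.880,230.834) → (35.745,166.814) → (57.099,136.116).

Shape 3 is a open polyline drawn with `<polyline>`. Its stroke #ff00ff means cut at S831, F970. After flipping Y the toolpath is (99.720,231.191) → (142.609,143.412) → (125.950,84.701) → (17.167,17.274).

(Gcodetools for Inkscape — laser output)
G21
G90
G0 X35.635 Y57.915
M3 S831
G1 X26.332 Y174.371 F970
G1 X101.873 Y127.962
G1 X46.236 Y11.336
G1 X109.069 Y93.808
M5
G0 X140.880 Y230.834
M3 S284
G1 X35.745 Y166.814 F3447
G1 X57.099 Y136.116
M5
G0 X99.720 Y231.191
M3 S831
G1 X142.609 Y143.412 F970
G1 X125.950 Y84.701
G1 X17.167 Y17.274
M5
G0 X0.000 Y0.000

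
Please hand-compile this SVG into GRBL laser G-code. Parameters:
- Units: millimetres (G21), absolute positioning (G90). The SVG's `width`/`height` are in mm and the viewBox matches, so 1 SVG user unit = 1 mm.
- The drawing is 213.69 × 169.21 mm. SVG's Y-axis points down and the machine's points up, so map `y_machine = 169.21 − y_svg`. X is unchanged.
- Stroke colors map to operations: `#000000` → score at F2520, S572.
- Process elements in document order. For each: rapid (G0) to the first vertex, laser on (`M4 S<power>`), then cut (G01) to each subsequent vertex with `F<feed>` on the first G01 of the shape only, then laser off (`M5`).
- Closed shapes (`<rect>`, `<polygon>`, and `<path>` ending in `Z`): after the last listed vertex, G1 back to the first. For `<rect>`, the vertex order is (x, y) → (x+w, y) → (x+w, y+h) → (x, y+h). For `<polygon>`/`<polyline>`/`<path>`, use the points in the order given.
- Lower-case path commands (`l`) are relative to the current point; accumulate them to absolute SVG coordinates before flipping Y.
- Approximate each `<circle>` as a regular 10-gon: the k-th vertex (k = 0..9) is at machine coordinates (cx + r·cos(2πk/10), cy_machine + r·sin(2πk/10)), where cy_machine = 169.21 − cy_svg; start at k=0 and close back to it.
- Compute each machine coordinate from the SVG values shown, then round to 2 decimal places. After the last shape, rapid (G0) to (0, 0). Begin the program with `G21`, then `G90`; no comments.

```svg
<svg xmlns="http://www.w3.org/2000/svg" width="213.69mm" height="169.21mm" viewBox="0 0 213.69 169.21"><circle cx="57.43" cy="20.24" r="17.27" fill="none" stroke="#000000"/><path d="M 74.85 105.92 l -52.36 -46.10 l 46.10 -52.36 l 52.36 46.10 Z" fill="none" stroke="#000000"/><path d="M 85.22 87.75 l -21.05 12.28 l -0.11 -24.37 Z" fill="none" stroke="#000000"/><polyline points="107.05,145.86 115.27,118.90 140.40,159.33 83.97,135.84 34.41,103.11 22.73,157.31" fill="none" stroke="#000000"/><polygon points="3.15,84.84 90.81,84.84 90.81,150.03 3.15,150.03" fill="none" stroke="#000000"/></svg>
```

G21
G90
G0 X74.70 Y148.97
M4 S572
G01 X71.40 Y159.12 F2520
G01 X62.77 Y165.39
G01 X52.09 Y165.39
G01 X43.46 Y159.12
G01 X40.16 Y148.97
G01 X43.46 Y138.82
G01 X52.09 Y132.55
G01 X62.77 Y132.55
G01 X71.40 Y138.82
G01 X74.70 Y148.97
M5
G0 X74.85 Y63.29
M4 S572
G01 X22.49 Y109.39 F2520
G01 X68.59 Y161.75
G01 X120.95 Y115.65
G01 X74.85 Y63.29
M5
G0 X85.22 Y81.46
M4 S572
G01 X64.17 Y69.18 F2520
G01 X64.06 Y93.55
G01 X85.22 Y81.46
M5
G0 X107.05 Y23.35
M4 S572
G01 X115.27 Y50.31 F2520
G01 X140.40 Y9.88
G01 X83.97 Y33.37
G01 X34.41 Y66.10
G01 X22.73 Y11.90
M5
G0 X3.15 Y84.37
M4 S572
G01 X90.81 Y84.37 F2520
G01 X90.81 Y19.18
G01 X3.15 Y19.18
G01 X3.15 Y84.37
M5
G0 X0.00 Y0.00

Since the viewBox matches the mm dimensions, user units are millimetres directly. The only transform is the Y-flip y_m = 169.21 − y_svg.

Shape 1 is a circle drawn with `<circle>`. Its stroke #000000 means score at S572, F2520. After flipping Y the toolpath is (74.70,148.97) → (71.40,159.12) → (62.77,165.39) → (52.09,165.39) → (43.46,159.12) → (40.16,148.97) → (43.46,138.82) → (52.09,132.55) → (62.77,132.55) → (71.40,138.82) → (74.70,148.97), returning to the start.

Shape 2 is a regular polygon drawn with `<path>`. Its stroke #000000 means score at S572, F2520. After flipping Y the toolpath is (74.85,63.29) → (22.49,109.39) → (68.59,161.75) → (120.95,115.65) → (74.85,63.29), returning to the start.

Shape 3 is a regular polygon drawn with `<path>`. Its stroke #000000 means score at S572, F2520. After flipping Y the toolpath is (85.22,81.46) → (64.17,69.18) → (64.06,93.55) → (85.22,81.46), returning to the start.

Shape 4 is a open polyline drawn with `<polyline>`. Its stroke #000000 means score at S572, F2520. After flipping Y the toolpath is (107.05,23.35) → (115.27,50.31) → (140.40,9.88) → (83.97,33.37) → (34.41,66.10) → (22.73,11.90).

Shape 5 is a rectangle drawn with `<polygon>`. Its stroke #000000 means score at S572, F2520. After flipping Y the toolpath is (3.15,84.37) → (90.81,84.37) → (90.81,19.18) → (3.15,19.18) → (3.15,84.37), returning to the start.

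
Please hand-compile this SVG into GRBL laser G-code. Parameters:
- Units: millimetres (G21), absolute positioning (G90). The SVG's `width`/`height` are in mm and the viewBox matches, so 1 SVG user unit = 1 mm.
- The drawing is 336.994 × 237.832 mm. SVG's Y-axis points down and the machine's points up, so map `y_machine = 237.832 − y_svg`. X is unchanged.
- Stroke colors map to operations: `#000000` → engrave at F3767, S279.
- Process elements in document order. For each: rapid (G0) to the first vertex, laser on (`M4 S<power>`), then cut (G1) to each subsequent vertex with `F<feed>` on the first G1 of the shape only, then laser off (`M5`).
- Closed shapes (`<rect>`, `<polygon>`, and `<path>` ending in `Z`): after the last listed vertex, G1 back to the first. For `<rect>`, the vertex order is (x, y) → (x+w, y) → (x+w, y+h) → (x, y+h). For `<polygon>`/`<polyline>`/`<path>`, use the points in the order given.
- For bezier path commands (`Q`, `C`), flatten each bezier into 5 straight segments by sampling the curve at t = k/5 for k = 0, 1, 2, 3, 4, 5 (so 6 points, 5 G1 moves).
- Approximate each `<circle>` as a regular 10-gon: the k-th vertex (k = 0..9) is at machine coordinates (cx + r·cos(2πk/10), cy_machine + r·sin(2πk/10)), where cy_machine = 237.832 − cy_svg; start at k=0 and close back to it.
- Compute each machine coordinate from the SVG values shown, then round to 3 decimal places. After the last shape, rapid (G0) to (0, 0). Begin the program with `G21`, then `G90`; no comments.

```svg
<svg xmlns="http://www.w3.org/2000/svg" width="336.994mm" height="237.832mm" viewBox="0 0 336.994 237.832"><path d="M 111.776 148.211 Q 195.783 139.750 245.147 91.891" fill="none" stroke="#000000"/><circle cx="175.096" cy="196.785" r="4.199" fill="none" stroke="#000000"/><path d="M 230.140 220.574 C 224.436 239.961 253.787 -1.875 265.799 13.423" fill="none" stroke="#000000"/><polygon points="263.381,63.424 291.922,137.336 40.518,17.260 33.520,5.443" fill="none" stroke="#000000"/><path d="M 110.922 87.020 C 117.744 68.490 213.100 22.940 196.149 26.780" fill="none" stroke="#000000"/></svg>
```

G21
G90
G0 X111.776 Y89.621
M4 S279
G1 X143.993 Y94.581 F3767
G1 X173.439 Y102.693
G1 X200.113 Y113.957
G1 X224.016 Y128.373
G1 X245.147 Y145.941
M5
G0 X179.295 Y41.047
M4 S279
G1 X178.493 Y43.515 F3767
G1 X176.394 Y45.040
G1 X173.798 Y45.040
G1 X171.699 Y43.515
G1 X170.897 Y41.047
G1 X171.699 Y38.579
G1 X173.798 Y37.054
G1 X176.394 Y37.054
G1 X178.493 Y38.579
G1 X179.295 Y41.047
M5
G0 X230.140 Y17.258
M4 S279
G1 X230.505 Y32.826 F3767
G1 X236.768 Y86.206
G1 X246.415 Y152.517
G1 X256.930 Y206.879
G1 X265.799 Y224.409
M5
G0 X263.381 Y174.408
M4 S279
G1 X291.922 Y100.496 F3767
G1 X40.518 Y220.572
G1 X33.520 Y232.389
G1 X263.381 Y174.408
M5
G0 X110.922 Y150.812
M4 S279
G1 X124.033 Y164.561 F3767
G1 X148.751 Y181.127
G1 X175.437 Y196.843
G1 X194.449 Y208.040
G1 X196.149 Y211.052
M5
G0 X0.000 Y0.000

Since the viewBox matches the mm dimensions, user units are millimetres directly. The only transform is the Y-flip y_m = 237.832 − y_svg.

Shape 1 is a quadratic bezier drawn with `<path>`. Its stroke #000000 means engrave at S279, F3767. After flipping Y the toolpath is (111.776,89.621) → (143.993,94.581) → (173.439,102.693) → (200.113,113.957) → (224.016,128.373) → (245.147,145.941).

Shape 2 is a circle drawn with `<circle>`. Its stroke #000000 means engrave at S279, F3767. After flipping Y the toolpath is (179.295,41.047) → (178.493,43.515) → (176.394,45.040) → (173.798,45.040) → (171.699,43.515) → (170.897,41.047) → (171.699,38.579) → (173.798,37.054) → (176.394,37.054) → (178.493,38.579) → (179.295,41.047), returning to the start.

Shape 3 is a cubic bezier drawn with `<path>`. Its stroke #000000 means engrave at S279, F3767. After flipping Y the toolpath is (230.140,17.258) → (230.505,32.826) → (236.768,86.206) → (246.415,152.517) → (256.930,206.879) → (265.799,224.409).

Shape 4 is a closed polygon drawn with `<polygon>`. Its stroke #000000 means engrave at S279, F3767. After flipping Y the toolpath is (263.381,174.408) → (291.922,100.496) → (40.518,220.572) → (33.520,232.389) → (263.381,174.408), returning to the start.

Shape 5 is a cubic bezier drawn with `<path>`. Its stroke #000000 means engrave at S279, F3767. After flipping Y the toolpath is (110.922,150.812) → (124.033,164.561) → (148.751,181.127) → (175.437,196.843) → (194.449,208.040) → (196.149,211.052).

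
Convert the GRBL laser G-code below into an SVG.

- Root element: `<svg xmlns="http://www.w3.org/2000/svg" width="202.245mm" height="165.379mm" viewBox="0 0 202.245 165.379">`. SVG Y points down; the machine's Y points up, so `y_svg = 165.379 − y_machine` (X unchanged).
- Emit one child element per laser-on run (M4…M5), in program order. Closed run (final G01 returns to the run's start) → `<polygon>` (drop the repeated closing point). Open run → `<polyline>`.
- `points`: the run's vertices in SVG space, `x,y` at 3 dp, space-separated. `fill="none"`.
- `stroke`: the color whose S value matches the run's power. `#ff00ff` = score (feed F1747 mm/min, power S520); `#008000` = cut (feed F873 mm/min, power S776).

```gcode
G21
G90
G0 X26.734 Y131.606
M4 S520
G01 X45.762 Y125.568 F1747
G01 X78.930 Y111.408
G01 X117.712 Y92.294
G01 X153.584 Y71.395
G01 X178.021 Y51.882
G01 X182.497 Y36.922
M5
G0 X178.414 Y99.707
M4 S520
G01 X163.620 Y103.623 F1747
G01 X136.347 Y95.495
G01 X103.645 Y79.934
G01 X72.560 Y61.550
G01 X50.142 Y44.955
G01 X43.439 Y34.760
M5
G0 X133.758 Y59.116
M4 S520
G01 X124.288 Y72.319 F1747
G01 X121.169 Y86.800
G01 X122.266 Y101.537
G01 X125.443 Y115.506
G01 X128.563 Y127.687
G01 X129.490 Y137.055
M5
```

Each laser-on run becomes one SVG element. Flip Y back into SVG space with y_svg = 165.379 − y_machine. Every run uses S520, so all elements get stroke `#ff00ff` (score).

Run 1: The run is open, so emit a `<polyline>` with points (Y-flipped): 26.734,33.773 45.762,39.811 78.930,53.971 117.712,73.085 153.584,93.984 178.021,113.497 182.497,128.457.

Run 2: The run is open, so emit a `<polyline>` with points (Y-flipped): 178.414,65.672 163.620,61.756 136.347,69.884 103.645,85.445 72.560,103.829 50.142,120.424 43.439,130.619.

Run 3: The run is open, so emit a `<polyline>` with points (Y-flipped): 133.758,106.263 124.288,93.060 121.169,78.579 122.266,63.842 125.443,49.873 128.563,37.692 129.490,28.324.

<svg xmlns="http://www.w3.org/2000/svg" width="202.245mm" height="165.379mm" viewBox="0 0 202.245 165.379">
  <polyline points="26.734,33.773 45.762,39.811 78.930,53.971 117.712,73.085 153.584,93.984 178.021,113.497 182.497,128.457" fill="none" stroke="#ff00ff"/>
  <polyline points="178.414,65.672 163.620,61.756 136.347,69.884 103.645,85.445 72.560,103.829 50.142,120.424 43.439,130.619" fill="none" stroke="#ff00ff"/>
  <polyline points="133.758,106.263 124.288,93.060 121.169,78.579 122.266,63.842 125.443,49.873 128.563,37.692 129.490,28.324" fill="none" stroke="#ff00ff"/>
</svg>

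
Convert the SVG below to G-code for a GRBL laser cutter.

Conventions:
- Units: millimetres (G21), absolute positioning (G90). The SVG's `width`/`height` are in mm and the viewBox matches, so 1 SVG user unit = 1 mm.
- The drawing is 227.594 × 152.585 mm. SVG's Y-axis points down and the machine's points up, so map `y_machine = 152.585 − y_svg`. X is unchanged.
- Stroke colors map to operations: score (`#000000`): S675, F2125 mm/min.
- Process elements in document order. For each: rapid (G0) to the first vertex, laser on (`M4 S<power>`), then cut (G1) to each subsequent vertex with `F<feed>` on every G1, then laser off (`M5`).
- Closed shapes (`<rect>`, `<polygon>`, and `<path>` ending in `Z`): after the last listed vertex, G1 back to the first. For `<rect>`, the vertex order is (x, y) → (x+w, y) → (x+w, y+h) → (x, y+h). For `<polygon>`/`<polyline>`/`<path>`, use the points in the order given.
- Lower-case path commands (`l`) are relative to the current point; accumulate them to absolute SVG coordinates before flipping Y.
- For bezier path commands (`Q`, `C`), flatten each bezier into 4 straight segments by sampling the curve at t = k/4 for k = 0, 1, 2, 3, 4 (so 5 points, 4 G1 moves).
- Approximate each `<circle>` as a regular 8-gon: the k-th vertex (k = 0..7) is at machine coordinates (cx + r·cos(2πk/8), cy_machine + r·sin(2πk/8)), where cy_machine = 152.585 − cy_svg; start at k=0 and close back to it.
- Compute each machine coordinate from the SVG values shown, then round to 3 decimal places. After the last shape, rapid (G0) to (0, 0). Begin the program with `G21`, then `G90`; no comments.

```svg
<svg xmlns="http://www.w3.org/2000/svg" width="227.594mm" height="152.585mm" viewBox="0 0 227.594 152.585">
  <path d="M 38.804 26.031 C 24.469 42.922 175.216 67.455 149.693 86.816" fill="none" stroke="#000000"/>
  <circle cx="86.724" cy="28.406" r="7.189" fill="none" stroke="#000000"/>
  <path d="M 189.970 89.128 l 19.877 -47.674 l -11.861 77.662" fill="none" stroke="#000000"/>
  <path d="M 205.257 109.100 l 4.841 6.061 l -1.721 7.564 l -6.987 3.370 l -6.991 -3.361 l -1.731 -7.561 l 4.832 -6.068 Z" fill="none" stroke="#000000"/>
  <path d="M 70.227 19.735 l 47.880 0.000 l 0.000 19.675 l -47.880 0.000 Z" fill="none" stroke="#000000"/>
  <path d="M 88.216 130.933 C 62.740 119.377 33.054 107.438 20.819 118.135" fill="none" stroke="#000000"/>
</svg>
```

G21
G90
G0 X38.804 Y126.554
M4 S675
G1 X53.672 Y112.653 F2125
G1 X98.444 Y97.088 F2125
G1 X141.118 Y81.059 F2125
G1 X149.693 Y65.769 F2125
M5
G0 X93.913 Y124.179
M4 S675
G1 X91.807 Y129.262 F2125
G1 X86.724 Y131.368 F2125
G1 X81.641 Y129.262 F2125
G1 X79.535 Y124.179 F2125
G1 X81.641 Y119.096 F2125
G1 X86.724 Y116.990 F2125
G1 X91.807 Y119.096 F2125
G1 X93.913 Y124.179 F2125
M5
G0 X189.970 Y63.457
M4 S675
G1 X209.847 Y111.131 F2125
G1 X197.986 Y33.469 F2125
M5
G0 X205.257 Y43.485
M4 S675
G1 X210.098 Y37.424 F2125
G1 X208.377 Y29.860 F2125
G1 X201.390 Y26.490 F2125
G1 X194.399 Y29.851 F2125
G1 X192.668 Y37.412 F2125
G1 X197.500 Y43.480 F2125
G1 X205.257 Y43.485 F2125
M5
G0 X70.227 Y132.850
M4 S675
G1 X118.107 Y132.850 F2125
G1 X118.107 Y113.175 F2125
G1 X70.227 Y113.175 F2125
G1 X70.227 Y132.850 F2125
M5
G0 X88.216 Y21.652
M4 S675
G1 X68.658 Y30.031 F2125
G1 X49.552 Y36.396 F2125
G1 X32.929 Y38.588 F2125
G1 X20.819 Y34.450 F2125
M5
G0 X0.000 Y0.000

Since the viewBox matches the mm dimensions, user units are millimetres directly. The only transform is the Y-flip y_m = 152.585 − y_svg.

Shape 1 is a cubic bezier drawn with `<path>`. Its stroke #000000 means score at S675, F2125. After flipping Y the toolpath is (38.804,126.554) → (53.672,112.653) → (98.444,97.088) → (141.118,81.059) → (149.693,65.769).

Shape 2 is a circle drawn with `<circle>`. Its stroke #000000 means score at S675, F2125. After flipping Y the toolpath is (93.913,124.179) → (91.807,129.262) → (86.724,131.368) → (81.641,129.262) → (79.535,124.179) → (81.641,119.096) → (86.724,116.990) → (91.807,119.096) → (93.913,124.179), returning to the start.

Shape 3 is a open polyline drawn with `<path>`. Its stroke #000000 means score at S675, F2125. After flipping Y the toolpath is (189.970,63.457) → (209.847,111.131) → (197.986,33.469).

Shape 4 is a regular polygon drawn with `<path>`. Its stroke #000000 means score at S675, F2125. After flipping Y the toolpath is (205.257,43.485) → (210.098,37.424) → (208.377,29.860) → (201.390,26.490) → (194.399,29.851) → (192.668,37.412) → (197.500,43.480) → (205.257,43.485), returning to the start.

Shape 5 is a rectangle drawn with `<path>`. Its stroke #000000 means score at S675, F2125. After flipping Y the toolpath is (70.227,132.850) → (118.107,132.850) → (118.107,113.175) → (70.227,113.175) → (70.227,132.850), returning to the start.

Shape 6 is a cubic bezier drawn with `<path>`. Its stroke #000000 means score at S675, F2125. After flipping Y the toolpath is (88.216,21.652) → (68.658,30.031) → (49.552,36.396) → (32.929,38.588) → (20.819,34.450).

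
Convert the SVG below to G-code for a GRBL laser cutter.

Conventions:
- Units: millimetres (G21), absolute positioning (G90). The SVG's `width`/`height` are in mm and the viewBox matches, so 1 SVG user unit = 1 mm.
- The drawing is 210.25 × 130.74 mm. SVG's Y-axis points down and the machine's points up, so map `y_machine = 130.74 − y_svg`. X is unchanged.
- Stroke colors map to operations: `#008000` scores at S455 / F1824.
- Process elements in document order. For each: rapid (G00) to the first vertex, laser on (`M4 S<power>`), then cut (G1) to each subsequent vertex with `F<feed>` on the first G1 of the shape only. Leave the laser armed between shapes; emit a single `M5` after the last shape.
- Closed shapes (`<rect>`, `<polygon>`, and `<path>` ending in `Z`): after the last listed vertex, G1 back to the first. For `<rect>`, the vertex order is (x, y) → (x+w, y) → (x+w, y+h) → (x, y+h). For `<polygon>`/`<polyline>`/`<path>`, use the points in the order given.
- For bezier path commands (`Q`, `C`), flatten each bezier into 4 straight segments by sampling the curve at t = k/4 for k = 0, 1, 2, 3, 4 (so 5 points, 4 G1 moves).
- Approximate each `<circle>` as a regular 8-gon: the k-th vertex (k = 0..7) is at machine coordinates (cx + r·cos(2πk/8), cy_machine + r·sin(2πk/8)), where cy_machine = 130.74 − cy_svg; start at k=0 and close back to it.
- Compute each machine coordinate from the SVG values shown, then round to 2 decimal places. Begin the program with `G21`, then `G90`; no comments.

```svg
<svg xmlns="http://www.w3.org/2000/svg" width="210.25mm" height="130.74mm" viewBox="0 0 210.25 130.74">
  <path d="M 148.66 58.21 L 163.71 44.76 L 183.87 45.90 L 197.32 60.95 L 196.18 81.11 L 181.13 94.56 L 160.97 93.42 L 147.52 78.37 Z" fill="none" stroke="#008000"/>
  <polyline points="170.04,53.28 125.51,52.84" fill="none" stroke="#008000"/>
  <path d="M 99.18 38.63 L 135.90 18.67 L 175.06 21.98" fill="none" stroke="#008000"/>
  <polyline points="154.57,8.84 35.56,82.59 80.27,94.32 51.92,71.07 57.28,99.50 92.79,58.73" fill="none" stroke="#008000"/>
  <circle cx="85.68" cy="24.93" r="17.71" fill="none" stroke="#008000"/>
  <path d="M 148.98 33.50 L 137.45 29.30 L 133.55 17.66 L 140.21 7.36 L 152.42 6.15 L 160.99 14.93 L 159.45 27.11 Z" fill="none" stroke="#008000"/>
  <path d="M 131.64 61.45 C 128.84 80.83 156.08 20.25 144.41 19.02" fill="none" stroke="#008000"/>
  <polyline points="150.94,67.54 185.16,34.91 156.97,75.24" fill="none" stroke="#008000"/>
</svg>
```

G21
G90
G00 X148.66 Y72.53
M4 S455
G1 X163.71 Y85.98 F1824
G1 X183.87 Y84.84
G1 X197.32 Y69.79
G1 X196.18 Y49.63
G1 X181.13 Y36.18
G1 X160.97 Y37.32
G1 X147.52 Y52.37
G1 X148.66 Y72.53
G00 X170.04 Y77.46
M4 S455
G1 X125.51 Y77.90 F1824
G00 X99.18 Y92.11
M4 S455
G1 X135.90 Y112.07 F1824
G1 X175.06 Y108.76
G00 X154.57 Y121.90
M4 S455
G1 X35.56 Y48.15 F1824
G1 X80.27 Y36.42
G1 X51.92 Y59.67
G1 X57.28 Y31.24
G1 X92.79 Y72.01
G00 X103.39 Y105.81
M4 S455
G1 X98.20 Y118.33 F1824
G1 X85.68 Y123.52
G1 X73.16 Y118.33
G1 X67.97 Y105.81
G1 X73.16 Y93.29
G1 X85.68 Y88.10
G1 X98.20 Y93.29
G1 X103.39 Y105.81
G00 X148.98 Y97.24
M4 S455
G1 X137.45 Y101.44 F1824
G1 X133.55 Y113.08
G1 X140.21 Y123.38
G1 X152.42 Y124.59
G1 X160.99 Y115.81
G1 X159.45 Y103.63
G1 X148.98 Y97.24
G00 X131.64 Y69.29
M4 S455
G1 X134.10 Y67.57 F1824
G1 X141.35 Y82.78
G1 X146.94 Y101.85
G1 X144.41 Y111.72
G00 X150.94 Y63.20
M4 S455
G1 X185.16 Y95.83 F1824
G1 X156.97 Y55.50
M5

Since the viewBox matches the mm dimensions, user units are millimetres directly. The only transform is the Y-flip y_m = 130.74 − y_svg.

Shape 1 is a regular polygon drawn with `<path>`. Its stroke #008000 means score at S455, F1824. After flipping Y the toolpath is (148.66,72.53) → (163.71,85.98) → (183.87,84.84) → (197.32,69.79) → (196.18,49.63) → (181.13,36.18) → (160.97,37.32) → (147.52,52.37) → (148.66,72.53), returning to the start.

Shape 2 is a line segment drawn with `<polyline>`. Its stroke #008000 means score at S455, F1824. After flipping Y the toolpath is (170.04,77.46) → (125.51,77.90).

Shape 3 is a open polyline drawn with `<path>`. Its stroke #008000 means score at S455, F1824. After flipping Y the toolpath is (99.18,92.11) → (135.90,112.07) → (175.06,108.76).

Shape 4 is a open polyline drawn with `<polyline>`. Its stroke #008000 means score at S455, F1824. After flipping Y the toolpath is (154.57,121.90) → (35.56,48.15) → (80.27,36.42) → (51.92,59.67) → (57.28,31.24) → (92.79,72.01).

Shape 5 is a circle drawn with `<circle>`. Its stroke #008000 means score at S455, F1824. After flipping Y the toolpath is (103.39,105.81) → (98.20,118.33) → (85.68,123.52) → (73.16,118.33) → (67.97,105.81) → (73.16,93.29) → (85.68,88.10) → (98.20,93.29) → (103.39,105.81), returning to the start.

Shape 6 is a regular polygon drawn with `<path>`. Its stroke #008000 means score at S455, F1824. After flipping Y the toolpath is (148.98,97.24) → (137.45,101.44) → (133.55,113.08) → (140.21,123.38) → (152.42,124.59) → (160.99,115.81) → (159.45,103.63) → (148.98,97.24), returning to the start.

Shape 7 is a cubic bezier drawn with `<path>`. Its stroke #008000 means score at S455, F1824. After flipping Y the toolpath is (131.64,69.29) → (134.10,67.57) → (141.35,82.78) → (146.94,101.85) → (144.41,111.72).

Shape 8 is a open polyline drawn with `<polyline>`. Its stroke #008000 means score at S455, F1824. After flipping Y the toolpath is (150.94,63.20) → (185.16,95.83) → (156.97,55.50).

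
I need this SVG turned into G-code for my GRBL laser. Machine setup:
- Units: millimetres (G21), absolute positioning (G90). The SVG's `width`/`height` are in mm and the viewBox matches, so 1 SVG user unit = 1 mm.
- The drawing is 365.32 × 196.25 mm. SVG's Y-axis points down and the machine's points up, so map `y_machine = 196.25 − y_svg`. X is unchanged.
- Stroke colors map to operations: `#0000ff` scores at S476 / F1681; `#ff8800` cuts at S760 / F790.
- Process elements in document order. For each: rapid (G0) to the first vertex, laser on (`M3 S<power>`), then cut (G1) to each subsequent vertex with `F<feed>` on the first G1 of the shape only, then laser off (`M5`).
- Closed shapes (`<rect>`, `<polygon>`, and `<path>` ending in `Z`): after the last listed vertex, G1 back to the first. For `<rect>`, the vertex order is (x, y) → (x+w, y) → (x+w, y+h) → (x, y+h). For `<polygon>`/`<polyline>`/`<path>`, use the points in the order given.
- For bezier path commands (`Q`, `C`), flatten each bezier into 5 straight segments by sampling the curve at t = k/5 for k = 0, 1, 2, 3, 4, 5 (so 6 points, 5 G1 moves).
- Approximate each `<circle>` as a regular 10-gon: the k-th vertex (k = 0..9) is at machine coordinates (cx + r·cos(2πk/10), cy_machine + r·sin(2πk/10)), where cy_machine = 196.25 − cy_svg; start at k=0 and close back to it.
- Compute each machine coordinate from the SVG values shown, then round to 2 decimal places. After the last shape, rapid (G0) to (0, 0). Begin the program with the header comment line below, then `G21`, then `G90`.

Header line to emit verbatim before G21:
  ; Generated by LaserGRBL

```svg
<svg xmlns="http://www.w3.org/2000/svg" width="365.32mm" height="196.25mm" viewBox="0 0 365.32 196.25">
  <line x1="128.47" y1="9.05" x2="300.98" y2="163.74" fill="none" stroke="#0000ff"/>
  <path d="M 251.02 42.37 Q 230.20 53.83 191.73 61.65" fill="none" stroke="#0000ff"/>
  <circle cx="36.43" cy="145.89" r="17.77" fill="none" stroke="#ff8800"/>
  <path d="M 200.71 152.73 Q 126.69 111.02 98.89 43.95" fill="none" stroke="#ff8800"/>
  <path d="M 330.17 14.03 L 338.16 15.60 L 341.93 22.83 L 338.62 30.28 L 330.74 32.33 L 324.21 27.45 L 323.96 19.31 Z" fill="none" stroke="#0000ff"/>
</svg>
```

; Generated by LaserGRBL
G21
G90
G0 X128.47 Y187.20
M3 S476
G1 X300.98 Y32.51 F1681
M5
G0 X251.02 Y153.88
M3 S476
G1 X241.99 Y149.44 F1681
G1 X231.54 Y145.29
G1 X219.68 Y141.44
G1 X206.41 Y137.87
G1 X191.73 Y134.60
M5
G0 X54.20 Y50.36
M3 S760
G1 X50.81 Y60.80 F790
G1 X41.92 Y67.26
G1 X30.94 Y67.26
G1 X22.05 Y60.80
G1 X18.66 Y50.36
G1 X22.05 Y39.92
G1 X30.94 Y33.46
G1 X41.92 Y33.46
G1 X50.81 Y39.92
G1 X54.20 Y50.36
M5
G0 X200.71 Y43.52
M3 S760
G1 X172.95 Y61.22 F790
G1 X148.89 Y80.95
G1 X128.53 Y102.70
G1 X111.86 Y126.49
G1 X98.89 Y152.30
M5
G0 X330.17 Y182.22
M3 S476
G1 X338.16 Y180.65 F1681
G1 X341.93 Y173.42
G1 X338.62 Y165.97
G1 X330.74 Y163.92
G1 X324.21 Y168.80
G1 X323.96 Y176.94
G1 X330.17 Y182.22
M5
G0 X0.00 Y0.00

viewBox `0 0 365.32 196.25` with mm width/height → 1 unit = 1 mm. Flip: y_m = 196.25 − y_svg.

**Shape 1** — `<line>` line segment, stroke `#0000ff` → score (S476, F1681). Machine vertices: (128.47,187.20) → (300.98,32.51). Open path.

**Shape 2** — `<path>` quadratic bezier, stroke `#0000ff` → score (S476, F1681). Control points (SVG): P0=(251.02,42.37), P1=(230.20,53.83), P2=(191.73,61.65); sampled at t=k/5. Machine vertices: (251.02,153.88) → (241.99,149.44) → (231.54,145.29) → (219.68,141.44) → (206.41,137.87) → (191.73,134.60). Open path.

**Shape 3** — `<circle>` circle, stroke `#ff8800` → cut (S760, F790). Machine vertices: (54.20,50.36) → (50.81,60.80) → (41.92,67.26) → (30.94,67.26) → (22.05,60.80) → (18.66,50.36) → (22.05,39.92) → (30.94,33.46) → (41.92,33.46) → (50.81,39.92) → (54.20,50.36). Closed: final G1 returns to the first vertex.

**Shape 4** — `<path>` quadratic bezier, stroke `#ff8800` → cut (S760, F790). Control points (SVG): P0=(200.71,152.73), P1=(126.69,111.02), P2=(98.89,43.95); sampled at t=k/5. Machine vertices: (200.71,43.52) → (172.95,61.22) → (148.89,80.95) → (128.53,102.70) → (111.86,126.49) → (98.89,152.30). Open path.

**Shape 5** — `<path>` regular polygon, stroke `#0000ff` → score (S476, F1681). Machine vertices: (330.17,182.22) → (338.16,180.65) → (341.93,173.42) → (338.62,165.97) → (330.74,163.92) → (324.21,168.80) → (323.96,176.94) → (330.17,182.22). Closed: final G1 returns to the first vertex.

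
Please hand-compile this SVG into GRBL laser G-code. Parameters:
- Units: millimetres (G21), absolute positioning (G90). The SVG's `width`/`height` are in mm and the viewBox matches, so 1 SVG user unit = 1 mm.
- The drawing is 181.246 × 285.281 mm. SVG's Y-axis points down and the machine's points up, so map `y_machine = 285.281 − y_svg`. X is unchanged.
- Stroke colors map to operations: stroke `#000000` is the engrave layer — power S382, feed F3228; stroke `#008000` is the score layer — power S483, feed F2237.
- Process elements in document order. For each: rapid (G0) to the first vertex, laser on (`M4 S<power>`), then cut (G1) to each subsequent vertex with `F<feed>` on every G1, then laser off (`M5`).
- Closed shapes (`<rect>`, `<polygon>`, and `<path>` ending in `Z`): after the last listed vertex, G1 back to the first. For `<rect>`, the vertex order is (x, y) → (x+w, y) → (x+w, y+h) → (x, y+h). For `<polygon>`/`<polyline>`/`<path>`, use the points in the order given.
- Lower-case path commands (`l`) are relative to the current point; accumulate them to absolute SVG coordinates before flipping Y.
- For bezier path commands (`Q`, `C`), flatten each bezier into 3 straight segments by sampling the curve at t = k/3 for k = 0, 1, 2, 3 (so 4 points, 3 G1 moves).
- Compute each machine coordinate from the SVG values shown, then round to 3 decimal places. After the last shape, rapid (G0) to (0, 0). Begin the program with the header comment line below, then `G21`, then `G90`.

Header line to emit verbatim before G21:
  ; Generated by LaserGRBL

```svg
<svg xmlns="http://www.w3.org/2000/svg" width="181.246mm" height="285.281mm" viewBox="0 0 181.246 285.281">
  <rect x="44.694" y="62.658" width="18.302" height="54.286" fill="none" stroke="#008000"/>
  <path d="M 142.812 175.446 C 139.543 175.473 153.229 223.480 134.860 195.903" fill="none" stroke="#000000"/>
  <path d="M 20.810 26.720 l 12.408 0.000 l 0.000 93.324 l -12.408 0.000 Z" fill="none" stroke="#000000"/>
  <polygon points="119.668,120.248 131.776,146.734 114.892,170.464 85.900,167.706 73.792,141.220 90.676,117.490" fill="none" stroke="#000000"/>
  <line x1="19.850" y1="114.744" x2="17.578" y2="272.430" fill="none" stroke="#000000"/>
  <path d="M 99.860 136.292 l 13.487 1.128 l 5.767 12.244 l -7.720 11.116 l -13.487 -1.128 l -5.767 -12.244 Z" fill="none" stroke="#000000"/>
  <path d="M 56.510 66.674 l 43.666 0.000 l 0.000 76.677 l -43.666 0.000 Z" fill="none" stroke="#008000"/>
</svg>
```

; Generated by LaserGRBL
G21
G90
G0 X44.694 Y222.623
M4 S483
G1 X62.996 Y222.623 F2237
G1 X62.996 Y168.337 F2237
G1 X44.694 Y168.337 F2237
G1 X44.694 Y222.623 F2237
M5
G0 X142.812 Y109.835
M4 S382
G1 X143.379 Y98.391 F3228
G1 X144.359 Y82.419 F3228
G1 X134.860 Y89.378 F3228
M5
G0 X20.810 Y258.561
M4 S382
G1 X33.218 Y258.561 F3228
G1 X33.218 Y165.237 F3228
G1 X20.810 Y165.237 F3228
G1 X20.810 Y258.561 F3228
M5
G0 X119.668 Y165.033
M4 S382
G1 X131.776 Y138.547 F3228
G1 X114.892 Y114.817 F3228
G1 X85.900 Y117.575 F3228
G1 X73.792 Y144.061 F3228
G1 X90.676 Y167.791 F3228
G1 X119.668 Y165.033 F3228
M5
G0 X19.850 Y170.537
M4 S382
G1 X17.578 Y12.851 F3228
M5
G0 X99.860 Y148.989
M4 S382
G1 X113.347 Y147.861 F3228
G1 X119.114 Y135.617 F3228
G1 X111.394 Y124.501 F3228
G1 X97.907 Y125.629 F3228
G1 X92.140 Y137.873 F3228
G1 X99.860 Y148.989 F3228
M5
G0 X56.510 Y218.607
M4 S483
G1 X100.176 Y218.607 F2237
G1 X100.176 Y141.930 F2237
G1 X56.510 Y141.930 F2237
G1 X56.510 Y218.607 F2237
M5
G0 X0.000 Y0.000

viewBox `0 0 181.246 285.281` with mm width/height → 1 unit = 1 mm. Flip: y_m = 285.281 − y_svg.

**Shape 1** — `<rect>` rectangle, stroke `#008000` → score (S483, F2237). Machine vertices: (44.694,222.623) → (62.996,222.623) → (62.996,168.337) → (44.694,168.337) → (44.694,222.623). Closed: final G1 returns to the first vertex.

**Shape 2** — `<path>` cubic bezier, stroke `#000000` → engrave (S382, F3228). Control points (SVG): P0=(142.812,175.446), P1=(139.543,175.473), P2=(153.229,223.480), P3=(134.860,195.903); sampled at t=k/3. Machine vertices: (142.812,109.835) → (143.379,98.391) → (144.359,82.419) → (134.860,89.378). Open path.

**Shape 3** — `<path>` rectangle, stroke `#000000` → engrave (S382, F3228). Machine vertices: (20.810,258.561) → (33.218,258.561) → (33.218,165.237) → (20.810,165.237) → (20.810,258.561). Closed: final G1 returns to the first vertex.

**Shape 4** — `<polygon>` regular polygon, stroke `#000000` → engrave (S382, F3228). Machine vertices: (119.668,165.033) → (131.776,138.547) → (114.892,114.817) → (85.900,117.575) → (73.792,144.061) → (90.676,167.791) → (119.668,165.033). Closed: final G1 returns to the first vertex.

**Shape 5** — `<line>` line segment, stroke `#000000` → engrave (S382, F3228). Machine vertices: (19.850,170.537) → (17.578,12.851). Open path.

**Shape 6** — `<path>` regular polygon, stroke `#000000` → engrave (S382, F3228). Machine vertices: (99.860,148.989) → (113.347,147.861) → (119.114,135.617) → (111.394,124.501) → (97.907,125.629) → (92.140,137.873) → (99.860,148.989). Closed: final G1 returns to the first vertex.

**Shape 7** — `<path>` rectangle, stroke `#008000` → score (S483, F2237). Machine vertices: (56.510,218.607) → (100.176,218.607) → (100.176,141.930) → (56.510,141.930) → (56.510,218.607). Closed: final G1 returns to the first vertex.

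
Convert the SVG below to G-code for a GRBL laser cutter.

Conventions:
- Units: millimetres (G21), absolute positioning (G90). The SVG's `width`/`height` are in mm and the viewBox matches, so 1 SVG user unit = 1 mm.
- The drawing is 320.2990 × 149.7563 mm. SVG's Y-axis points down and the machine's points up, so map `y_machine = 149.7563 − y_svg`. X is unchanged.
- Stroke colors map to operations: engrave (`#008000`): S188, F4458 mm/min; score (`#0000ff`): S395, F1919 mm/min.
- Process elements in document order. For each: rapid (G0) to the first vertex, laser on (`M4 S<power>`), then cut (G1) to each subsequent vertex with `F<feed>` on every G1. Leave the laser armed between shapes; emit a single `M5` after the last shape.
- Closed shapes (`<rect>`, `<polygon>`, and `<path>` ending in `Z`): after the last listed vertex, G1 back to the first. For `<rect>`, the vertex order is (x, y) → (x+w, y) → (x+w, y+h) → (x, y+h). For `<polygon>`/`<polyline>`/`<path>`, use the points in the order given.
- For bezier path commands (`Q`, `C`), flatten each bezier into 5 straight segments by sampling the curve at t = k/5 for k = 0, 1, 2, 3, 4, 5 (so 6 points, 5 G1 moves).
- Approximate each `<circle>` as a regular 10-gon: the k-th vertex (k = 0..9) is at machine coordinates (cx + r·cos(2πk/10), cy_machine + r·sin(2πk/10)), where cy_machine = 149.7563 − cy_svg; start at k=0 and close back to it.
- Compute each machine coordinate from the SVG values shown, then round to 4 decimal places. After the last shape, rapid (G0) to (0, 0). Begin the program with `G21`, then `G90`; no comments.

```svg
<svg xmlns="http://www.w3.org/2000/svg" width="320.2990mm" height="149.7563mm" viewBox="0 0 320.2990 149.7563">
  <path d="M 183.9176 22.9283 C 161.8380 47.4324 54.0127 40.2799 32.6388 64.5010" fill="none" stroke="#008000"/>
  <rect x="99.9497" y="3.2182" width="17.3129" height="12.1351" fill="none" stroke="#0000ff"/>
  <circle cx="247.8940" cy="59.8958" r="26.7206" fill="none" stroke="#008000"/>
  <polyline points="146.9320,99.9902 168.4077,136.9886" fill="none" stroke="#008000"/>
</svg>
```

G21
G90
G0 X183.9176 Y126.8280
M4 S188
G1 X161.7579 Y115.4201 F4458
G1 X127.2848 Y108.5843 F4458
G1 X88.7635 Y103.2952 F4458
G1 X54.4597 Y96.5274 F4458
G1 X32.6388 Y85.2553 F4458
G0 X99.9497 Y146.5381
M4 S395
G1 X117.2626 Y146.5381 F1919
G1 X117.2626 Y134.4030 F1919
G1 X99.9497 Y134.4030 F1919
G1 X99.9497 Y146.5381 F1919
G0 X274.6146 Y89.8605
M4 S188
G1 X269.5114 Y105.5665 F4458
G1 X256.1511 Y115.2733 F4458
G1 X239.6369 Y115.2733 F4458
G1 X226.2766 Y105.5665 F4458
G1 X221.1734 Y89.8605 F4458
G1 X226.2766 Y74.1545 F4458
G1 X239.6369 Y64.4477 F4458
G1 X256.1511 Y64.4477 F4458
G1 X269.5114 Y74.1545 F4458
G1 X274.6146 Y89.8605 F4458
G0 X146.9320 Y49.7661
M4 S188
G1 X168.4077 Y12.7677 F4458
M5
G0 X0.0000 Y0.0000

viewBox `0 0 320.2990 149.7563` with mm width/height → 1 unit = 1 mm. Flip: y_m = 149.7563 − y_svg.

**Shape 1** — `<path>` cubic bezier, stroke `#008000` → engrave (S188, F4458). Control points (SVG): P0=(183.9176,22.9283), P1=(161.8380,47.4324), P2=(54.0127,40.2799), P3=(32.6388,64.5010); sampled at t=k/5. Machine vertices: (183.9176,126.8280) → (161.7579,115.4201) → (127.2848,108.5843) → (88.7635,103.2952) → (54.4597,96.5274) → (32.6388,85.2553). Open path.

**Shape 2** — `<rect>` rectangle, stroke `#0000ff` → score (S395, F1919). Machine vertices: (99.9497,146.5381) → (117.2626,146.5381) → (117.2626,134.4030) → (99.9497,134.4030) → (99.9497,146.5381). Closed: final G1 returns to the first vertex.

**Shape 3** — `<circle>` circle, stroke `#008000` → engrave (S188, F4458). Machine vertices: (274.6146,89.8605) → (269.5114,105.5665) → (256.1511,115.2733) → (239.6369,115.2733) → (226.2766,105.5665) → (221.1734,89.8605) → (226.2766,74.1545) → (239.6369,64.4477) → (256.1511,64.4477) → (269.5114,74.1545) → (274.6146,89.8605). Closed: final G1 returns to the first vertex.

**Shape 4** — `<polyline>` line segment, stroke `#008000` → engrave (S188, F4458). Machine vertices: (146.9320,49.7661) → (168.4077,12.7677). Open path.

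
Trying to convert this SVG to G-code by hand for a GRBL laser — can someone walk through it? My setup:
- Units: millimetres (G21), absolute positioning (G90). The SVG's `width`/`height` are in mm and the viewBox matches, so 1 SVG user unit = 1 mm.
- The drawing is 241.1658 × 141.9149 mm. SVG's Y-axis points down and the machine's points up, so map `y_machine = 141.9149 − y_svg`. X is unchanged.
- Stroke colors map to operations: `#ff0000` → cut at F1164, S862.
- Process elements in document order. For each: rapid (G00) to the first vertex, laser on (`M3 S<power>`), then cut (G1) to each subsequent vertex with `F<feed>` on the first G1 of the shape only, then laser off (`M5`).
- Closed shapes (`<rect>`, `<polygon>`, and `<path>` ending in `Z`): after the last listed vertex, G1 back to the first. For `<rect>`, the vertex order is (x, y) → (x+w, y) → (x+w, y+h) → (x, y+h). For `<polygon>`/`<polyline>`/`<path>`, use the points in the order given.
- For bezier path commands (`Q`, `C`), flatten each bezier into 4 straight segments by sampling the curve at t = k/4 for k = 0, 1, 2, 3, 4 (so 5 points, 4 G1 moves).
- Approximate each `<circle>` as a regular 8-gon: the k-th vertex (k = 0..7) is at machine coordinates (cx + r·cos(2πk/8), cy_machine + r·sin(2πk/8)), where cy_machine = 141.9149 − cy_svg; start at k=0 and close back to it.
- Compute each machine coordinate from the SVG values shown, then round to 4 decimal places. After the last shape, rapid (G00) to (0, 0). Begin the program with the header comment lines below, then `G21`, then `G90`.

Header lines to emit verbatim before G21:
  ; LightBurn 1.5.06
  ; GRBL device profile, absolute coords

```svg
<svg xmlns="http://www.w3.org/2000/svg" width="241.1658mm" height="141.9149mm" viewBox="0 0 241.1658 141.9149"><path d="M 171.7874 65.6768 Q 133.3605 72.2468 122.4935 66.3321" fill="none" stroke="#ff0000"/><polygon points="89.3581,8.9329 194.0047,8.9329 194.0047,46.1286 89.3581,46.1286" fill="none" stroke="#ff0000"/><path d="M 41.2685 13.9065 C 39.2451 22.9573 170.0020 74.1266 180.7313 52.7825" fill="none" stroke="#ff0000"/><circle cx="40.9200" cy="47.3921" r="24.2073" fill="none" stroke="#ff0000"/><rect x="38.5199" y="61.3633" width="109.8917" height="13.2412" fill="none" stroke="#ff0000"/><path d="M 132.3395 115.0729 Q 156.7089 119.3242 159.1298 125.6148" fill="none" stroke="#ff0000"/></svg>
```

1 u = 1 mm; y_m = 141.9149 − y.

[1] `<path>` quadratic bezier, #ff0000→cut S862 F1164: (171.7874,76.2381) → (154.2964,73.7334) → (140.2505,72.7893) → (129.6495,73.4057) → (122.4935,75.5828)

[2] `<polygon>` rectangle, #ff0000→cut S862 F1164: (89.3581,132.9820) → (194.0047,132.9820) → (194.0047,95.7863) → (89.3581,95.7863) → (89.3581,132.9820) (closed)

[3] `<path>` cubic bezier, #ff0000→cut S862 F1164: (41.2685,128.0084) → (60.6971,115.1142) → (106.2176,97.1723) → (154.1293,84.9295) → (180.7313,89.1324)

[4] `<circle>` circle, #ff0000→cut S862 F1164: (65.1273,94.5228) → (58.0371,111.6399) → (40.9200,118.7301) → (23.8029,111.6399) → (16.7127,94.5228) → (23.8029,77.4057) → (40.9200,70.3155) → (58.0371,77.4057) → (65.1273,94.5228) (closed)

[5] `<rect>` rectangle, #ff0000→cut S862 F1164: (38.5199,80.5516) → (148.4116,80.5516) → (148.4116,67.3104) → (38.5199,67.3104) → (38.5199,80.5516) (closed)

[6] `<path>` quadratic bezier, #ff0000→cut S862 F1164: (132.3395,26.8420) → (143.1524,24.5889) → (151.2218,22.0809) → (156.5476,19.3179) → (159.1298,16.3001)

; LightBurn 1.5.06
; GRBL device profile, absolute coords
G21
G90
G00 X171.7874 Y76.2381
M3 S862
G1 X154.2964 Y73.7334 F1164
G1 X140.2505 Y72.7893
G1 X129.6495 Y73.4057
G1 X122.4935 Y75.5828
M5
G00 X89.3581 Y132.9820
M3 S862
G1 X194.0047 Y132.9820 F1164
G1 X194.0047 Y95.7863
G1 X89.3581 Y95.7863
G1 X89.3581 Y132.9820
M5
G00 X41.2685 Y128.0084
M3 S862
G1 X60.6971 Y115.1142 F1164
G1 X106.2176 Y97.1723
G1 X154.1293 Y84.9295
G1 X180.7313 Y89.1324
M5
G00 X65.1273 Y94.5228
M3 S862
G1 X58.0371 Y111.6399 F1164
G1 X40.9200 Y118.7301
G1 X23.8029 Y111.6399
G1 X16.7127 Y94.5228
G1 X23.8029 Y77.4057
G1 X40.9200 Y70.3155
G1 X58.0371 Y77.4057
G1 X65.1273 Y94.5228
M5
G00 X38.5199 Y80.5516
M3 S862
G1 X148.4116 Y80.5516 F1164
G1 X148.4116 Y67.3104
G1 X38.5199 Y67.3104
G1 X38.5199 Y80.5516
M5
G00 X132.3395 Y26.8420
M3 S862
G1 X143.1524 Y24.5889 F1164
G1 X151.2218 Y22.0809
G1 X156.5476 Y19.3179
G1 X159.1298 Y16.3001
M5
G00 X0.0000 Y0.0000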